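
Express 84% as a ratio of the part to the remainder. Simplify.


Part = 84%, Remainder = 16%
Ratio = 84:16
GCD(84, 16) = 4
Simplify: 21:4 = 21:4

21:4


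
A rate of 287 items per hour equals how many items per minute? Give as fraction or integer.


Converting from per hour to per minute
Rate = 287 items per hour
Divide by 60: 287/60
= 287/60 items per minute

287/60


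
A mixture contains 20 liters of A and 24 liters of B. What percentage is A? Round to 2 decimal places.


Volume of A = 20 L
Volume of B = 24 L
Total volume = 20 + 24 = 44 L
Percentage of A = (20/44) * 100
= 45.45%

45.45


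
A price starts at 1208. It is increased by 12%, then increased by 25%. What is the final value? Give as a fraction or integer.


Start: 1208
Step 1: increase by 12% => multiply by 112/100
  1208 * 112/100 = 33824/25
Step 2: increase by 25% => multiply by 125/100
  33824/25 * 125/100 = 8456/5
Final value = 8456/5

8456/5


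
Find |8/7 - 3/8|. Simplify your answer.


Simplify: 8/7 = 8/7 and 3/8 = 3/8
Find common denominator: LCD = 56
Convert: 64/56 and 21/56
Difference = |64 - 21|/56 = 43/56
Simplified = 43/56

43/56


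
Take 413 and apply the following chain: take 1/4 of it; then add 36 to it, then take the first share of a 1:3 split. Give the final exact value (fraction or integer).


Start with 413.
Step 1: Take 1/4: 413 * 1/4 = 413/4
Step 2: Add 36: 413/4+36=557/4; split 1:3 first = 557/4*1/4 = 557/16
Final result = 557/16

557/16


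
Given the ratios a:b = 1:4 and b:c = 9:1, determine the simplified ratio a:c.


Given a:b = 1:4 and b:c = 9:1
Make b consistent. Multiply first ratio by 9: a:b = 9:36
Multiply second ratio by 4: b:c = 36:4
Now b = 36 in both, so a:b:c = 9:36:4
Therefore a:c = 9:4
Simplify by GCD: a:c = 9:4

9:4


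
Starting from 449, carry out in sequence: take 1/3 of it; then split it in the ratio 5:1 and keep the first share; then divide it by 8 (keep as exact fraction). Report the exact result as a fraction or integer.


Start with 449.
Step 1: Take 1/3: 449 * 1/3 = 449/3
Step 2: Split 5:1, first share = 449/3 * 5/6 = 2245/18
Step 3: Divide by 8: 2245/18 / 8 = 2245/144
Final result = 2245/144

2245/144


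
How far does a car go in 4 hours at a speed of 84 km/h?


Using distance = speed * time
Speed = 84 km/h
Time = 4 hours
Distance = 84 * 4
= 336 km

336


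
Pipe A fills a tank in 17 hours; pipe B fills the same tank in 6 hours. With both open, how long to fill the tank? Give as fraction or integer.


Rate of A = 1/17 job per hour
Rate of B = 1/6 job per hour
Combined rate = 1/17 + 1/6
Find common denominator: (6 + 17)/(17*6) = 23/102
Combined rate = 23/102 job per hour
Time together = 1 / (23/102) = 102/23 hours

102/23


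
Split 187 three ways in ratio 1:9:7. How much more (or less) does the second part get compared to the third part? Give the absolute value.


Total parts = 1 + 9 + 7 = 17
Value per part = 187 / 17 = 11
Shares: 1*11=11, 9*11=99, 7*11=77
Second share = 99, third share = 77
Difference = |99 - 77| = 22

22


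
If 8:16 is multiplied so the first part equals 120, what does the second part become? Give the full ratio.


Original ratio: 8:16
First term target: 120
Scale factor = 120 / 8 = 15
Multiply second term: 16 * 15 = 240
Equivalent ratio = 120:240

120:240


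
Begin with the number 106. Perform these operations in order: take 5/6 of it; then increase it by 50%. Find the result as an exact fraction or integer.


Start with 106.
Step 1: Take 5/6: 106 * 5/6 = 265/3
Step 2: Increase by 50%: 265/3 * 150/100 = 265/2
Final result = 265/2

265/2


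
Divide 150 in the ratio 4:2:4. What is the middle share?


Ratio = 4:2:4
Total parts = 4 + 2 + 4 = 10
Value per part = 150 / 10 = 15
First share = 4 * 15 = 60
Middle share = 2 * 15 = 30
Third share = 4 * 15 = 60

30


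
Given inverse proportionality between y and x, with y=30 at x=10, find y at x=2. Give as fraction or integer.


Inverse proportion: y = k/x
Find k: k = 10 * 30 = 300
Compute y at x=2: y = 300/2
y = 150

150


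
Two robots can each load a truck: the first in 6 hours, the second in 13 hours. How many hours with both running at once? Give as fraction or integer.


Rate of A = 1/6 job per hour
Rate of B = 1/13 job per hour
Combined rate = 1/6 + 1/13
Find common denominator: (13 + 6)/(6*13) = 19/78
Combined rate = 19/78 job per hour
Time together = 1 / (19/78) = 78/19 hours

78/19


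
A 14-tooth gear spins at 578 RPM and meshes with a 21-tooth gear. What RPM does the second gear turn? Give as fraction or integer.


Gear ratio: teeth_A * RPM_A = teeth_B * RPM_B
14 * 578 = 21 * RPM_B
8092 = 21 * RPM_B
RPM_B = 8092 / 21
RPM_B = 1156/3

1156/3


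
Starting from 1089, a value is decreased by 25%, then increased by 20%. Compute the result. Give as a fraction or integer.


Start: 1089
Step 1: decrease by 25% => multiply by 75/100
  1089 * 75/100 = 3267/4
Step 2: increase by 20% => multiply by 120/100
  3267/4 * 120/100 = 9801/10
Final value = 9801/10

9801/10


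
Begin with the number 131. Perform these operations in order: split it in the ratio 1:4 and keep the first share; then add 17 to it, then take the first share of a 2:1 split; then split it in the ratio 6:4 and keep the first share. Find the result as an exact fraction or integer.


Start with 131.
Step 1: Split 1:4, first share = 131 * 1/5 = 131/5
Step 2: Add 17: 131/5+17=216/5; split 2:1 first = 216/5*2/3 = 144/5
Step 3: Split 6:4, first share = 144/5 * 6/10 = 432/25
Final result = 432/25

432/25


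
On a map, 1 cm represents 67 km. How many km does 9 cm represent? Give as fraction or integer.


Map scale: 1 cm = 67 km
Measured distance on map = 9 cm
Set up proportion: 9 * 67 / 1
= 603 / 1
= 603 km

603


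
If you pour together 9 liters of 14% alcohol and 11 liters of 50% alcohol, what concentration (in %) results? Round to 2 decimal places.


Solute in mixture 1 = 14% of 9 L = 9*14/100 = 63/50 L
Solute in mixture 2 = 50% of 11 L = 11*50/100 = 11/2 L
Total solute = 63/50 + 11/2 = 169/25 L
Total volume = 9 + 11 = 20 L
Final concentration = 169/25/20 * 100 = 33.80%

33.80


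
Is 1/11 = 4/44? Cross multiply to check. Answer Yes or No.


Cross multiply to check 1/11 = 4/44
Left cross product: 1 * 44 = 44
Right cross product: 11 * 4 = 44
44 = 44
Equal, so proportions match => Yes

Yes


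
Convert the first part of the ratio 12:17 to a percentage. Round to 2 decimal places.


Total parts = 12 + 17 = 29
First part fraction = 12/29
Percentage = (12/29) * 100
= 0.413793 * 100
= 41.38%

41.38


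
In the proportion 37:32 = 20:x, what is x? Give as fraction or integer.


Setting up: 37/32 = 20/x
Cross multiply: 37 * x = 32 * 20
37x = 640
x = 640/37
x = 640/37

640/37


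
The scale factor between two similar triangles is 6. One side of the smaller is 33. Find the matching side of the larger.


Similar triangles have proportional sides
Scale factor = 6
Smaller side = 33
Corresponding larger side = 33 * 6
= 198

198


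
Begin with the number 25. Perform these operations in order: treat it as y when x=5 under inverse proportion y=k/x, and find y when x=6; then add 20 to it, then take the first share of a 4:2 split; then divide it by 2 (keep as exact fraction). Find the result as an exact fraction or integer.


Start with 25.
Step 1: Inverse prop: k = (25)*5; new y = k/6 = 25*5/6 = 125/6
Step 2: Add 20: 125/6+20=245/6; split 4:2 first = 245/6*4/6 = 245/9
Step 3: Divide by 2: 245/9 / 2 = 245/18
Final result = 245/18

245/18


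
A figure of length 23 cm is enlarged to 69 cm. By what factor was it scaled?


Original length = 23 cm
Scaled length = 69 cm
Scale factor = 69 / 23
= 3

3


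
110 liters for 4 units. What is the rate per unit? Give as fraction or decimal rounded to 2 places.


Total liters = 110
Number of units = 4
Unit rate = 110 / 4
= 27.50 liters per unit

27.50


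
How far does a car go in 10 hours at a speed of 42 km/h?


Using distance = speed * time
Speed = 42 km/h
Time = 10 hours
Distance = 42 * 10
= 420 km

420


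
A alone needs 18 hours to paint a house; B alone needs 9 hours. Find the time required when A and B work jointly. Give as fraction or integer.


Rate of A = 1/18 job per hour
Rate of B = 1/9 job per hour
Combined rate = 1/18 + 1/9
Find common denominator: (9 + 18)/(18*9) = 27/162
Combined rate = 1/6 job per hour
Time together = 1 / (1/6) = 6 hours

6


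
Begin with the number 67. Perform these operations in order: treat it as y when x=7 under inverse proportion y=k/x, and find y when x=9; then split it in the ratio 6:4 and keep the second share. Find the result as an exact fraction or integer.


Start with 67.
Step 1: Inverse prop: k = (67)*7; new y = k/9 = 67*7/9 = 469/9
Step 2: Split 6:4, second share = 469/9 * 4/10 = 938/45
Final result = 938/45

938/45


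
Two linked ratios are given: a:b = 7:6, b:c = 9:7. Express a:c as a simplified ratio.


Given a:b = 7:6 and b:c = 9:7
Make b consistent. Multiply first ratio by 9: a:b = 63:54
Multiply second ratio by 6: b:c = 54:42
Now b = 54 in both, so a:b:c = 63:54:42
Therefore a:c = 63:42
Simplify by GCD: a:c = 3:2

3:2


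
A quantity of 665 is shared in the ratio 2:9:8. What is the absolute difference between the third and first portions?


Total parts = 2 + 9 + 8 = 19
Value per part = 665 / 19 = 35
Shares: 2*35=70, 9*35=315, 8*35=280
Third share = 280, first share = 70
Difference = |280 - 70| = 210

210


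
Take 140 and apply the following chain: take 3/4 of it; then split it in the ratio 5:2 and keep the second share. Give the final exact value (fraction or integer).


Start with 140.
Step 1: Take 3/4: 140 * 3/4 = 105
Step 2: Split 5:2, second share = 105 * 2/7 = 30
Final result = 30

30


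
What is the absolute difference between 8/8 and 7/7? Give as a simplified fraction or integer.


Simplify: 8/8 = 1 and 7/7 = 1
Find common denominator: LCD = 1
Convert: 1/1 and 1/1
Difference = |1 - 1|/1 = 0/1
Simplified = 0

0


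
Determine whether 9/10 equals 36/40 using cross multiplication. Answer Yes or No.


Cross multiply to check 9/10 = 36/40
Left cross product: 9 * 40 = 360
Right cross product: 10 * 36 = 360
360 = 360
Equal, so proportions match => Yes

Yes


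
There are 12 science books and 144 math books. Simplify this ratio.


Find GCD(12, 144)
GCD = 12
Divide both by 12: 12/12 = 1, 144/12 = 12
Simplified ratio = 1:12

1:12


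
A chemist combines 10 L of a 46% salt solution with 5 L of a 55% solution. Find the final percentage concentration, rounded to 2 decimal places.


Solute in mixture 1 = 46% of 10 L = 10*46/100 = 23/5 L
Solute in mixture 2 = 55% of 5 L = 5*55/100 = 11/4 L
Total solute = 23/5 + 11/4 = 147/20 L
Total volume = 10 + 5 = 15 L
Final concentration = 147/20/15 * 100 = 49.00%

49.00


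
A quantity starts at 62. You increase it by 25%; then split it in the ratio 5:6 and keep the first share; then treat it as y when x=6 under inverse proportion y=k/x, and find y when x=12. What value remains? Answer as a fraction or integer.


Start with 62.
Step 1: Increase by 25%: 62 * 125/100 = 155/2
Step 2: Split 5:6, first share = 155/2 * 5/11 = 775/22
Step 3: Inverse prop: k = (775/22)*6; new y = k/12 = 775/22*6/12 = 775/44
Final result = 775/44

775/44


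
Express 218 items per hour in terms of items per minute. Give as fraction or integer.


Converting from per hour to per minute
Rate = 218 items per hour
Divide by 60: 218/60
= 109/30 items per minute

109/30


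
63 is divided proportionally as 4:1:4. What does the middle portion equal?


Ratio = 4:1:4
Total parts = 4 + 1 + 4 = 9
Value per part = 63 / 9 = 7
First share = 4 * 7 = 28
Middle share = 1 * 7 = 7
Third share = 4 * 7 = 28

7


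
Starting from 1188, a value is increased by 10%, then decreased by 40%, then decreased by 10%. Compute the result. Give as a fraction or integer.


Start: 1188
Step 1: increase by 10% => multiply by 110/100
  1188 * 110/100 = 6534/5
Step 2: decrease by 40% => multiply by 60/100
  6534/5 * 60/100 = 19602/25
Step 3: decrease by 10% => multiply by 90/100
  19602/25 * 90/100 = 88209/125
Final value = 88209/125

88209/125


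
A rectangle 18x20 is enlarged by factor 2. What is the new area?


Original dimensions: 18 x 20
Enlargement factor = 2
New width = 18 * 2 = 36
New height = 20 * 2 = 40
New area = 36 * 40 = 1440

1440


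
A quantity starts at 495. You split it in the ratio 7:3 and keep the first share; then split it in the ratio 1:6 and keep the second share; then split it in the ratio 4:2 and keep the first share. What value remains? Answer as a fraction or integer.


Start with 495.
Step 1: Split 7:3, first share = 495 * 7/10 = 693/2
Step 2: Split 1:6, second share = 693/2 * 6/7 = 297
Step 3: Split 4:2, first share = 297 * 4/6 = 198
Final result = 198

198


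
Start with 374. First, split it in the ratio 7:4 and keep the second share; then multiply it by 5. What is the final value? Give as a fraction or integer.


Start with 374.
Step 1: Split 7:4, second share = 374 * 4/11 = 136
Step 2: Multiply by 5: 136 * 5 = 680
Final result = 680

680


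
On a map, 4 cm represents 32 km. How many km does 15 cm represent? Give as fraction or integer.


Map scale: 4 cm = 32 km
Measured distance on map = 15 cm
Set up proportion: 15 * 32 / 4
= 480 / 4
= 120 km

120


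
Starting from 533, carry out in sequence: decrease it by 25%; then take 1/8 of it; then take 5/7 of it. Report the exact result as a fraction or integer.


Start with 533.
Step 1: Decrease by 25%: 533 * 75/100 = 1599/4
Step 2: Take 1/8: 1599/4 * 1/8 = 1599/32
Step 3: Take 5/7: 1599/32 * 5/7 = 7995/224
Final result = 7995/224

7995/224


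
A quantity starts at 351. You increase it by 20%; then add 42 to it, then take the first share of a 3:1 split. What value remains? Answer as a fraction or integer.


Start with 351.
Step 1: Increase by 20%: 351 * 120/100 = 2106/5
Step 2: Add 42: 2106/5+42=2316/5; split 3:1 first = 2316/5*3/4 = 1737/5
Final result = 1737/5

1737/5


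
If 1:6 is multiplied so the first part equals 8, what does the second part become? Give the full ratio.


Original ratio: 1:6
First term target: 8
Scale factor = 8 / 1 = 8
Multiply second term: 6 * 8 = 48
Equivalent ratio = 8:48

8:48


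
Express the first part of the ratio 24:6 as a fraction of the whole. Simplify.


Total parts = 24 + 6 = 30
First part fraction = 24/30
Simplify: 24/30 = 4/5

4/5


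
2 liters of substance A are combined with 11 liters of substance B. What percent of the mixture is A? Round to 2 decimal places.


Volume of A = 2 L
Volume of B = 11 L
Total volume = 2 + 11 = 13 L
Percentage of A = (2/13) * 100
= 15.38%

15.38


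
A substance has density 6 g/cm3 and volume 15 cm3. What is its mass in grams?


Using mass = density * volume
Density = 6 g/cm3
Volume = 15 cm3
Mass = 6 * 15
= 90 g

90


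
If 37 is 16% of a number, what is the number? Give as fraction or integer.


Given: 37 is 16% of the whole
Set up: 37 = 16/100 * whole
whole = 37 * 100 / 16
whole = 3700 / 16
whole = 925/4

925/4


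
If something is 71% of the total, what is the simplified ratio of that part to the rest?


Part = 71%, Remainder = 29%
Ratio = 71:29
GCD(71, 29) = 1
Simplify: 71:29 = 71:29

71:29


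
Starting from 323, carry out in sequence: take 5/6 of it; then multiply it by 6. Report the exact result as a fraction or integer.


Start with 323.
Step 1: Take 5/6: 323 * 5/6 = 1615/6
Step 2: Multiply by 6: 1615/6 * 6 = 1615
Final result = 1615

1615


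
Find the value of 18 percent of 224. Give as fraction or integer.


Compute 18% of 224
Convert percentage: 18% = 18/100
Multiply: 224 * 18/100
= 4032/100
= 1008/25

1008/25


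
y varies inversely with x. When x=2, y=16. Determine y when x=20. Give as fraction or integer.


Inverse proportion: y = k/x
Find k: k = 2 * 16 = 32
Compute y at x=20: y = 32/20
y = 8/5

8/5


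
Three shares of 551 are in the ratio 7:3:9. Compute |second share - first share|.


Total parts = 7 + 3 + 9 = 19
Value per part = 551 / 19 = 29
Shares: 7*29=203, 3*29=87, 9*29=261
Second share = 87, first share = 203
Difference = |87 - 203| = 116

116


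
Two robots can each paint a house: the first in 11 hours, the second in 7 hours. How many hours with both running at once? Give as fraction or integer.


Rate of A = 1/11 job per hour
Rate of B = 1/7 job per hour
Combined rate = 1/11 + 1/7
Find common denominator: (7 + 11)/(11*7) = 18/77
Combined rate = 18/77 job per hour
Time together = 1 / (18/77) = 77/18 hours

77/18


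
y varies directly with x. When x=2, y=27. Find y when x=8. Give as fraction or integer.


Direct proportion: y = kx
Find k: k = 27/2 = 27/2
Compute y at x=8: y = 27/2 * 8
y = 108

108


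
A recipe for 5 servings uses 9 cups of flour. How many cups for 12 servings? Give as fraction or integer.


Original: 9 cups for 5 servings
Target servings = 12
Scaling factor = 12/5
New amount = 9 * 12/5
= 108/5
= 108/5 cups

108/5


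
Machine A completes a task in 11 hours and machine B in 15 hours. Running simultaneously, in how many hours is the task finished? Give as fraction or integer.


Rate of A = 1/11 job per hour
Rate of B = 1/15 job per hour
Combined rate = 1/11 + 1/15
Find common denominator: (15 + 11)/(11*15) = 26/165
Combined rate = 26/165 job per hour
Time together = 1 / (26/165) = 165/26 hours

165/26


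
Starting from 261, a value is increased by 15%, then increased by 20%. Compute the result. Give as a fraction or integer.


Start: 261
Step 1: increase by 15% => multiply by 115/100
  261 * 115/100 = 6003/20
Step 2: increase by 20% => multiply by 120/100
  6003/20 * 120/100 = 18009/50
Final value = 18009/50

18009/50


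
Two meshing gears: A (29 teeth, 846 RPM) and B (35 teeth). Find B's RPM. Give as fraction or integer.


Gear ratio: teeth_A * RPM_A = teeth_B * RPM_B
29 * 846 = 35 * RPM_B
24534 = 35 * RPM_B
RPM_B = 24534 / 35
RPM_B = 24534/35

24534/35


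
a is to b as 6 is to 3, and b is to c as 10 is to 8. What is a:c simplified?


Given a:b = 6:3 and b:c = 10:8
Make b consistent. Multiply first ratio by 10: a:b = 60:30
Multiply second ratio by 3: b:c = 30:24
Now b = 30 in both, so a:b:c = 60:30:24
Therefore a:c = 60:24
Simplify by GCD: a:c = 5:2

5:2


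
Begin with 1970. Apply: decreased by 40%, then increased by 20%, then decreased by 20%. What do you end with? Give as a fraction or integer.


Start: 1970
Step 1: decrease by 40% => multiply by 60/100
  1970 * 60/100 = 1182
Step 2: increase by 20% => multiply by 120/100
  1182 * 120/100 = 7092/5
Step 3: decrease by 20% => multiply by 80/100
  7092/5 * 80/100 = 28368/25
Final value = 28368/25

28368/25


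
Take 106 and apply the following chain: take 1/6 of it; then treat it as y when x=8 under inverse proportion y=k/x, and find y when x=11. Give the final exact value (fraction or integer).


Start with 106.
Step 1: Take 1/6: 106 * 1/6 = 53/3
Step 2: Inverse prop: k = (53/3)*8; new y = k/11 = 53/3*8/11 = 424/33
Final result = 424/33

424/33


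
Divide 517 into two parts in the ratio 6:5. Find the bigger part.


Total parts = 6 + 5 = 11
Value per part = 517 / 11 = 47
First share = 6 * 47 = 282
Second share = 5 * 47 = 235
Larger share = 282

282


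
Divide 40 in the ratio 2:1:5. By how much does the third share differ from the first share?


Total parts = 2 + 1 + 5 = 8
Value per part = 40 / 8 = 5
Shares: 2*5=10, 1*5=5, 5*5=25
Third share = 25, first share = 10
Difference = |25 - 10| = 15

15


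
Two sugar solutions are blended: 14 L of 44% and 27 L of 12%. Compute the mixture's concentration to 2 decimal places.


Solute in mixture 1 = 44% of 14 L = 14*44/100 = 154/25 L
Solute in mixture 2 = 12% of 27 L = 27*12/100 = 81/25 L
Total solute = 154/25 + 81/25 = 47/5 L
Total volume = 14 + 27 = 41 L
Final concentration = 47/5/41 * 100 = 22.93%

22.93


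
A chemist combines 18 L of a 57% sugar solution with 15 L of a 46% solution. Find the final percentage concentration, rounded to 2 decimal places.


Solute in mixture 1 = 57% of 18 L = 18*57/100 = 513/50 L
Solute in mixture 2 = 46% of 15 L = 15*46/100 = 69/10 L
Total solute = 513/50 + 69/10 = 429/25 L
Total volume = 18 + 15 = 33 L
Final concentration = 429/25/33 * 100 = 52.00%

52.00


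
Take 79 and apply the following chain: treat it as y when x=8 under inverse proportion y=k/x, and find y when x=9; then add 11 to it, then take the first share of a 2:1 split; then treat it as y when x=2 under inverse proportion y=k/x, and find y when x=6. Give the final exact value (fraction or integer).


Start with 79.
Step 1: Inverse prop: k = (79)*8; new y = k/9 = 79*8/9 = 632/9
Step 2: Add 11: 632/9+11=731/9; split 2:1 first = 731/9*2/3 = 1462/27
Step 3: Inverse prop: k = (1462/27)*2; new y = k/6 = 1462/27*2/6 = 1462/81
Final result = 1462/81

1462/81


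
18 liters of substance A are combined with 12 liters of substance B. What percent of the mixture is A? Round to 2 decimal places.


Volume of A = 18 L
Volume of B = 12 L
Total volume = 18 + 12 = 30 L
Percentage of A = (18/30) * 100
= 60.00%

60.00


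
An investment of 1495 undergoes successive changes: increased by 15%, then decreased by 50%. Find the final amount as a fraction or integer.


Start: 1495
Step 1: increase by 15% => multiply by 115/100
  1495 * 115/100 = 6877/4
Step 2: decrease by 50% => multiply by 50/100
  6877/4 * 50/100 = 6877/8
Final value = 6877/8

6877/8


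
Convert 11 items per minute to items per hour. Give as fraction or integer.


Converting from per minute to per hour
Rate = 11 items per minute
Multiply by 60: 11 * 60
= 660 items per hour

660


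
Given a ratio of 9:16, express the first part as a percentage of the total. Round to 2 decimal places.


Total parts = 9 + 16 = 25
First part fraction = 9/25
Percentage = (9/25) * 100
= 0.36 * 100
= 36.00%

36.00


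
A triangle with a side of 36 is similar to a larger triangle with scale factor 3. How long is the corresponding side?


Similar triangles have proportional sides
Scale factor = 3
Smaller side = 36
Corresponding larger side = 36 * 3
= 108

108


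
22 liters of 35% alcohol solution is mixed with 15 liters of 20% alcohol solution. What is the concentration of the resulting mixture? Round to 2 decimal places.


Solute in mixture 1 = 35% of 22 L = 22*35/100 = 77/10 L
Solute in mixture 2 = 20% of 15 L = 15*20/100 = 3 L
Total solute = 77/10 + 3 = 107/10 L
Total volume = 22 + 15 = 37 L
Final concentration = 107/10/37 * 100 = 28.92%

28.92


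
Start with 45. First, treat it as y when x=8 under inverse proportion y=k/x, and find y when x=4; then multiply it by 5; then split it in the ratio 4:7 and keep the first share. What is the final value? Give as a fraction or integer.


Start with 45.
Step 1: Inverse prop: k = (45)*8; new y = k/4 = 45*8/4 = 90
Step 2: Multiply by 5: 90 * 5 = 450
Step 3: Split 4:7, first share = 450 * 4/11 = 1800/11
Final result = 1800/11

1800/11


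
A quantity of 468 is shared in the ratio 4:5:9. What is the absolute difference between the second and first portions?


Total parts = 4 + 5 + 9 = 18
Value per part = 468 / 18 = 26
Shares: 4*26=104, 5*26=130, 9*26=234
Second share = 130, first share = 104
Difference = |130 - 104| = 26

26


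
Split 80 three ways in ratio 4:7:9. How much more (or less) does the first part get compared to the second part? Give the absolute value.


Total parts = 4 + 7 + 9 = 20
Value per part = 80 / 20 = 4
Shares: 4*4=16, 7*4=28, 9*4=36
First share = 16, second share = 28
Difference = |16 - 28| = 12

12


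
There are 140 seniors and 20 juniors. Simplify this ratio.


Find GCD(140, 20)
GCD = 20
Divide both by 20: 140/20 = 7, 20/20 = 1
Simplified ratio = 7:1

7:1


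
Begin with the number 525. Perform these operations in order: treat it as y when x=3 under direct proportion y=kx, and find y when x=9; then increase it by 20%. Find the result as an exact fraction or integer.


Start with 525.
Step 1: Direct prop: k = (525)/3; new y = k*9 = 525*9/3 = 1575
Step 2: Increase by 20%: 1575 * 120/100 = 1890
Final result = 1890

1890


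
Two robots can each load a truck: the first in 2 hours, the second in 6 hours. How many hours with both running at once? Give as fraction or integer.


Rate of A = 1/2 job per hour
Rate of B = 1/6 job per hour
Combined rate = 1/2 + 1/6
Find common denominator: (6 + 2)/(2*6) = 8/12
Combined rate = 2/3 job per hour
Time together = 1 / (2/3) = 3/2 hours

3/2


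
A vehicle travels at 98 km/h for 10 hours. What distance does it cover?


Using distance = speed * time
Speed = 98 km/h
Time = 10 hours
Distance = 98 * 10
= 980 km

980


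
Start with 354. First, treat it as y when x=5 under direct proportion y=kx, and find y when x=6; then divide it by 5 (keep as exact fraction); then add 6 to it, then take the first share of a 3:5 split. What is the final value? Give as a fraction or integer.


Start with 354.
Step 1: Direct prop: k = (354)/5; new y = k*6 = 354*6/5 = 2124/5
Step 2: Divide by 5: 2124/5 / 5 = 2124/25
Step 3: Add 6: 2124/25+6=2274/25; split 3:5 first = 2274/25*3/8 = 3411/100
Final result = 3411/100

3411/100


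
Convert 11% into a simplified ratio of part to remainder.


Part = 11%, Remainder = 89%
Ratio = 11:89
GCD(11, 89) = 1
Simplify: 11:89 = 11:89

11:89


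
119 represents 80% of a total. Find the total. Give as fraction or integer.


Given: 119 is 80% of the whole
Set up: 119 = 80/100 * whole
whole = 119 * 100 / 80
whole = 11900 / 80
whole = 595/4

595/4


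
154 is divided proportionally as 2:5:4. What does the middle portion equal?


Ratio = 2:5:4
Total parts = 2 + 5 + 4 = 11
Value per part = 154 / 11 = 14
First share = 2 * 14 = 28
Middle share = 5 * 14 = 70
Third share = 4 * 14 = 56

70


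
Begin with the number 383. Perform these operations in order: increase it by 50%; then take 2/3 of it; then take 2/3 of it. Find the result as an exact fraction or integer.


Start with 383.
Step 1: Increase by 50%: 383 * 150/100 = 1149/2
Step 2: Take 2/3: 1149/2 * 2/3 = 383
Step 3: Take 2/3: 383 * 2/3 = 766/3
Final result = 766/3

766/3


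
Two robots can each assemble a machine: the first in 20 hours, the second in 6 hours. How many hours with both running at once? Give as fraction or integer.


Rate of A = 1/20 job per hour
Rate of B = 1/6 job per hour
Combined rate = 1/20 + 1/6
Find common denominator: (6 + 20)/(20*6) = 26/120
Combined rate = 13/60 job per hour
Time together = 1 / (13/60) = 60/13 hours

60/13


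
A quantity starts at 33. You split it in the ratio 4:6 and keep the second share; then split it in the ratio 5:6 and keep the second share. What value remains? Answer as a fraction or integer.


Start with 33.
Step 1: Split 4:6, second share = 33 * 6/10 = 99/5
Step 2: Split 5:6, second share = 99/5 * 6/11 = 54/5
Final result = 54/5

54/5


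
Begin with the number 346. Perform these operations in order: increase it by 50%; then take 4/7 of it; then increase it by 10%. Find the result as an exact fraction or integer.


Start with 346.
Step 1: Increase by 50%: 346 * 150/100 = 519
Step 2: Take 4/7: 519 * 4/7 = 2076/7
Step 3: Increase by 10%: 2076/7 * 110/100 = 11418/35
Final result = 11418/35

11418/35


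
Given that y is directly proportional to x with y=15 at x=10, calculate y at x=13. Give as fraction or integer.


Direct proportion: y = kx
Find k: k = 15/10 = 3/2
Compute y at x=13: y = 3/2 * 13
y = 39/2

39/2


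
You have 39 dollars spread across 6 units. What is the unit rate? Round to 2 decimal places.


Total dollars = 39
Number of units = 6
Unit rate = 39 / 6
= 6.50 dollars per unit

6.50


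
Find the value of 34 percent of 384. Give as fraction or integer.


Compute 34% of 384
Convert percentage: 34% = 34/100
Multiply: 384 * 34/100
= 13056/100
= 3264/25

3264/25


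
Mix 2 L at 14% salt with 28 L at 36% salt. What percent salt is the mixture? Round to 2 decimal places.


Solute in mixture 1 = 14% of 2 L = 2*14/100 = 7/25 L
Solute in mixture 2 = 36% of 28 L = 28*36/100 = 252/25 L
Total solute = 7/25 + 252/25 = 259/25 L
Total volume = 2 + 28 = 30 L
Final concentration = 259/25/30 * 100 = 34.53%

34.53


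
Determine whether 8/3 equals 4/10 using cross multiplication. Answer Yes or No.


Cross multiply to check 8/3 = 4/10
Left cross product: 8 * 10 = 80
Right cross product: 3 * 4 = 12
80 != 12
Not equal, so proportions differ => No

No


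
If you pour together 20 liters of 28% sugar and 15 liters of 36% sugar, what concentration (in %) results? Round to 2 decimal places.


Solute in mixture 1 = 28% of 20 L = 20*28/100 = 28/5 L
Solute in mixture 2 = 36% of 15 L = 15*36/100 = 27/5 L
Total solute = 28/5 + 27/5 = 11 L
Total volume = 20 + 15 = 35 L
Final concentration = 11/35 * 100 = 31.43%

31.43


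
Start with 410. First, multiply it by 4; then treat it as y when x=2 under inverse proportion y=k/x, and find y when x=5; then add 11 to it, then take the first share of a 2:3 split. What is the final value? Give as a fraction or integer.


Start with 410.
Step 1: Multiply by 4: 410 * 4 = 1640
Step 2: Inverse prop: k = (1640)*2; new y = k/5 = 1640*2/5 = 656
Step 3: Add 11: 656+11=667; split 2:3 first = 667*2/5 = 1334/5
Final result = 1334/5

1334/5


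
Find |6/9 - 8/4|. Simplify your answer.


Simplify: 6/9 = 2/3 and 8/4 = 2
Find common denominator: LCD = 3
Convert: 2/3 and 6/3
Difference = |2 - 6|/3 = 4/3
Simplified = 4/3

4/3


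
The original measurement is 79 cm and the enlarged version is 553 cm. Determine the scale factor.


Original length = 79 cm
Scaled length = 553 cm
Scale factor = 553 / 79
= 7

7


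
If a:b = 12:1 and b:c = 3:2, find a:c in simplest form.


Given a:b = 12:1 and b:c = 3:2
Make b consistent. Multiply first ratio by 3: a:b = 36:3
Multiply second ratio by 1: b:c = 3:2
Now b = 3 in both, so a:b:c = 36:3:2
Therefore a:c = 36:2
Simplify by GCD: a:c = 18:1

18:1


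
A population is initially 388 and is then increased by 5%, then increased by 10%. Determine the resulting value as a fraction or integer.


Start: 388
Step 1: increase by 5% => multiply by 105/100
  388 * 105/100 = 2037/5
Step 2: increase by 10% => multiply by 110/100
  2037/5 * 110/100 = 22407/50
Final value = 22407/50

22407/50


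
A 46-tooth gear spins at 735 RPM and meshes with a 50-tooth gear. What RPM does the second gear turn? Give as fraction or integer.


Gear ratio: teeth_A * RPM_A = teeth_B * RPM_B
46 * 735 = 50 * RPM_B
33810 = 50 * RPM_B
RPM_B = 33810 / 50
RPM_B = 3381/5

3381/5


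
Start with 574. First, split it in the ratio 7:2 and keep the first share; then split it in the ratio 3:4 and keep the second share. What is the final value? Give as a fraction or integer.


Start with 574.
Step 1: Split 7:2, first share = 574 * 7/9 = 4018/9
Step 2: Split 3:4, second share = 4018/9 * 4/7 = 2296/9
Final result = 2296/9

2296/9


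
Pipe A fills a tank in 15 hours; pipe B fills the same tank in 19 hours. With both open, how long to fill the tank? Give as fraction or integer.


Rate of A = 1/15 job per hour
Rate of B = 1/19 job per hour
Combined rate = 1/15 + 1/19
Find common denominator: (19 + 15)/(15*19) = 34/285
Combined rate = 34/285 job per hour
Time together = 1 / (34/285) = 285/34 hours

285/34


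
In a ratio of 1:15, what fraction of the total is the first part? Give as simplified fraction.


Total parts = 1 + 15 = 16
First part fraction = 1/16
Simplify: 1/16 = 1/16

1/16


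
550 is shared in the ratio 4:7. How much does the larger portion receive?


Total parts = 4 + 7 = 11
Value per part = 550 / 11 = 50
First share = 4 * 50 = 200
Second share = 7 * 50 = 350
Larger share = 350

350


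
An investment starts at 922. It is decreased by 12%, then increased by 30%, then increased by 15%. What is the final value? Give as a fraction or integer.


Start: 922
Step 1: decrease by 12% => multiply by 88/100
  922 * 88/100 = 20284/25
Step 2: increase by 30% => multiply by 130/100
  20284/25 * 130/100 = 131846/125
Step 3: increase by 15% => multiply by 115/100
  131846/125 * 115/100 = 1516229/1250
Final value = 1516229/1250

1516229/1250


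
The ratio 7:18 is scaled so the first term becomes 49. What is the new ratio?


Original ratio: 7:18
First term target: 49
Scale factor = 49 / 7 = 7
Multiply second term: 18 * 7 = 126
Equivalent ratio = 49:126

49:126


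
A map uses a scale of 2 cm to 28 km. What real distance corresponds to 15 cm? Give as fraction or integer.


Map scale: 2 cm = 28 km
Measured distance on map = 15 cm
Set up proportion: 15 * 28 / 2
= 420 / 2
= 210 km

210


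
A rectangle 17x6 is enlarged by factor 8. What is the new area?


Original dimensions: 17 x 6
Enlargement factor = 8
New width = 17 * 8 = 136
New height = 6 * 8 = 48
New area = 136 * 48 = 6528

6528


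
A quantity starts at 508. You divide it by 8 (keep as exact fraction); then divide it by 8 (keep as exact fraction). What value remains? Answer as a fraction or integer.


Start with 508.
Step 1: Divide by 8: 508 / 8 = 127/2
Step 2: Divide by 8: 127/2 / 8 = 127/16
Final result = 127/16

127/16


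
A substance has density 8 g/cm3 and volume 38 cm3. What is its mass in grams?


Using mass = density * volume
Density = 8 g/cm3
Volume = 38 cm3
Mass = 8 * 38
= 304 g

304


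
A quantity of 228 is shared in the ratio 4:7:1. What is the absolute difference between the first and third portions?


Total parts = 4 + 7 + 1 = 12
Value per part = 228 / 12 = 19
Shares: 4*19=76, 7*19=133, 1*19=19
First share = 76, third share = 19
Difference = |76 - 19| = 57

57


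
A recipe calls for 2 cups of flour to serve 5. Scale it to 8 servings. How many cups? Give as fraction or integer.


Original: 2 cups for 5 servings
Target servings = 8
Scaling factor = 8/5
New amount = 2 * 8/5
= 16/5
= 16/5 cups

16/5


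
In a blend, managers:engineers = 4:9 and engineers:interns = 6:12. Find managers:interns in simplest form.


Given a:b = 4:9 and b:c = 6:12
Make b consistent. Multiply first ratio by 6: a:b = 24:54
Multiply second ratio by 9: b:c = 54:108
Now b = 54 in both, so a:b:c = 24:54:108
Therefore a:c = 24:108
Simplify by GCD: a:c = 2:9

2:9


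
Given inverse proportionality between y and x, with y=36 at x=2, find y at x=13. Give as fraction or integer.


Inverse proportion: y = k/x
Find k: k = 2 * 36 = 72
Compute y at x=13: y = 72/13
y = 72/13

72/13


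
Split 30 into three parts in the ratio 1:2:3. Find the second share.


Ratio = 1:2:3
Total parts = 1 + 2 + 3 = 6
Value per part = 30 / 6 = 5
First share = 1 * 5 = 5
Middle share = 2 * 5 = 10
Third share = 3 * 5 = 15

10


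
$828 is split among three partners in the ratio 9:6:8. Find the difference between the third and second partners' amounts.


Total parts = 9 + 6 + 8 = 23
Value per part = 828 / 23 = 36
Shares: 9*36=324, 6*36=216, 8*36=288
Third share = 288, second share = 216
Difference = |288 - 216| = 72

72


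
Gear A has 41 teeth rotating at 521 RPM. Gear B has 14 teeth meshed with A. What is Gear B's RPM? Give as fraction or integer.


Gear ratio: teeth_A * RPM_A = teeth_B * RPM_B
41 * 521 = 14 * RPM_B
21361 = 14 * RPM_B
RPM_B = 21361 / 14
RPM_B = 21361/14

21361/14


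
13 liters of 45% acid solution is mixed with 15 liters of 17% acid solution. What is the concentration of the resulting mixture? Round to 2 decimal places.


Solute in mixture 1 = 45% of 13 L = 13*45/100 = 117/20 L
Solute in mixture 2 = 17% of 15 L = 15*17/100 = 51/20 L
Total solute = 117/20 + 51/20 = 42/5 L
Total volume = 13 + 15 = 28 L
Final concentration = 42/5/28 * 100 = 30.00%

30.00


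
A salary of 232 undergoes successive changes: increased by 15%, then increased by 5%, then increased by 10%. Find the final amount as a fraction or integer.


Start: 232
Step 1: increase by 15% => multiply by 115/100
  232 * 115/100 = 1334/5
Step 2: increase by 5% => multiply by 105/100
  1334/5 * 105/100 = 14007/50
Step 3: increase by 10% => multiply by 110/100
  14007/50 * 110/100 = 154077/500
Final value = 154077/500

154077/500


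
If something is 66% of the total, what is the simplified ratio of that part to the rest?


Part = 66%, Remainder = 34%
Ratio = 66:34
GCD(66, 34) = 2
Simplify: 33:17 = 33:17

33:17


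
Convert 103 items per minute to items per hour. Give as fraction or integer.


Converting from per minute to per hour
Rate = 103 items per minute
Multiply by 60: 103 * 60
= 6180 items per hour

6180


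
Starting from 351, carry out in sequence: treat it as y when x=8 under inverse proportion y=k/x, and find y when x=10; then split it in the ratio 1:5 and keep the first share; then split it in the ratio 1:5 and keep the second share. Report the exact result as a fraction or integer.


Start with 351.
Step 1: Inverse prop: k = (351)*8; new y = k/10 = 351*8/10 = 1404/5
Step 2: Split 1:5, first share = 1404/5 * 1/6 = 234/5
Step 3: Split 1:5, second share = 234/5 * 5/6 = 39
Final result = 39

39


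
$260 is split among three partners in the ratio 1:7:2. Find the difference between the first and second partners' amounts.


Total parts = 1 + 7 + 2 = 10
Value per part = 260 / 10 = 26
Shares: 1*26=26, 7*26=182, 2*26=52
First share = 26, second share = 182
Difference = |26 - 182| = 156

156


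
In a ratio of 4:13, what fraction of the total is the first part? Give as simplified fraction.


Total parts = 4 + 13 = 17
First part fraction = 4/17
Simplify: 4/17 = 4/17

4/17


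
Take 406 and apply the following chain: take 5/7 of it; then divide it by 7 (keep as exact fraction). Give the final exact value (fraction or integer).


Start with 406.
Step 1: Take 5/7: 406 * 5/7 = 290
Step 2: Divide by 7: 290 / 7 = 290/7
Final result = 290/7

290/7


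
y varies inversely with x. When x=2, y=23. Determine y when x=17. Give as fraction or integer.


Inverse proportion: y = k/x
Find k: k = 2 * 23 = 46
Compute y at x=17: y = 46/17
y = 46/17

46/17


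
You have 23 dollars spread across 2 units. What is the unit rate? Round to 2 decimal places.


Total dollars = 23
Number of units = 2
Unit rate = 23 / 2
= 11.50 dollars per unit

11.50


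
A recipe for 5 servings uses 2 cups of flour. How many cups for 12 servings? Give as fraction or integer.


Original: 2 cups for 5 servings
Target servings = 12
Scaling factor = 12/5
New amount = 2 * 12/5
= 24/5
= 24/5 cups

24/5


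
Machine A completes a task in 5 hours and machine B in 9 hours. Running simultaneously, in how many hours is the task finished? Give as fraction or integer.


Rate of A = 1/5 job per hour
Rate of B = 1/9 job per hour
Combined rate = 1/5 + 1/9
Find common denominator: (9 + 5)/(5*9) = 14/45
Combined rate = 14/45 job per hour
Time together = 1 / (14/45) = 45/14 hours

45/14


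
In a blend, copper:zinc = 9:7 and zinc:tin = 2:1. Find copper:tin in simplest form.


Given a:b = 9:7 and b:c = 2:1
Make b consistent. Multiply first ratio by 2: a:b = 18:14
Multiply second ratio by 7: b:c = 14:7
Now b = 14 in both, so a:b:c = 18:14:7
Therefore a:c = 18:7
Simplify by GCD: a:c = 18:7

18:7


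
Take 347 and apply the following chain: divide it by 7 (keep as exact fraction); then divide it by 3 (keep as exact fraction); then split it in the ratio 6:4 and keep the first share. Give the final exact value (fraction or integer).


Start with 347.
Step 1: Divide by 7: 347 / 7 = 347/7
Step 2: Divide by 3: 347/7 / 3 = 347/21
Step 3: Split 6:4, first share = 347/21 * 6/10 = 347/35
Final result = 347/35

347/35


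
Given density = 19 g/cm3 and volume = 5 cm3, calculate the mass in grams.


Using mass = density * volume
Density = 19 g/cm3
Volume = 5 cm3
Mass = 19 * 5
= 95 g

95


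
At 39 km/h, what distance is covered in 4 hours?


Using distance = speed * time
Speed = 39 km/h
Time = 4 hours
Distance = 39 * 4
= 156 km

156
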